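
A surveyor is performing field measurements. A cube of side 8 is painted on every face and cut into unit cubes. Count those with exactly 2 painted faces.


Large cube: 8 x 8 x 8, cut into unit cubes.
n = 8, so n - 2 = 6
Cubes with 2 painted faces lie along the edges, excluding corners.
A cube has 12 edges; each contributes (n - 2) = 6 such cubes.
Count = 12 * 6 = 72
72 unit cubes


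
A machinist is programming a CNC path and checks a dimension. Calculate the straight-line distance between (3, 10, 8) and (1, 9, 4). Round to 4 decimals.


3D distance between two points
P1 = (3, 10, 8), P2 = (1, 9, 4)
Formula: d = sqrt((x2-x1)^2 + (y2-y1)^2 + (z2-z1)^2)
dx = 1 - 3 = -2
dy = 9 - 10 = -1
dz = 4 - 8 = -4
dx^2 + dy^2 + dz^2 = 4 + 1 + 16 = 21
d = sqrt(21)
d = 4.5826
4.5826 units


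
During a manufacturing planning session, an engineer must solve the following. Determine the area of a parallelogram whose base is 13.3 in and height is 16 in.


Shape: parallelogram
Base b = 13.3 in, Height h = 16 in
Formula: A = b * h
A = 13.3 * 16
A = 212.8
212.8 in^2


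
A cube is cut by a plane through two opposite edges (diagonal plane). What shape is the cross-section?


Solid: cube
Cutting plane: through two opposite edges (diagonal plane)
Visualize the intersection of the plane with the solid's surface.
The boundary of the cut region is a rectangle.
rectangle


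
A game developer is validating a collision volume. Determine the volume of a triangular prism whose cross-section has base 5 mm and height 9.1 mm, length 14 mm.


Shape: triangular prism
Triangle base = 5 mm, triangle height = 9.1 mm, prism length L = 14 mm
Formula: V = (1/2 * b * h_tri) * L
Cross-section area = 0.5 * 5 * 9.1 = 22.75
V = 22.75 * 14
V = 318.5
318.5 mm^3


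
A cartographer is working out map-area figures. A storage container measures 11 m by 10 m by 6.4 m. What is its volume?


Shape: rectangular prism
l = 11 m, w = 10 m, h = 6.4 m
Formula: V = l * w * h
V = 11 * 10 * 6.4
V = 110 * 6.4
V = 704
704 m^3


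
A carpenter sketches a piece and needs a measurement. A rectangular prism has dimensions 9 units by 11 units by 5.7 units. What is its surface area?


Shape: rectangular prism
l = 9 units, w = 11 units, h = 5.7 units
Formula: SA = 2(lw + lh + wh)
lw = 99, lh = 51.3, wh = 62.7
lw + lh + wh = 213
SA = 2 * 213
SA = 426
426 units^2


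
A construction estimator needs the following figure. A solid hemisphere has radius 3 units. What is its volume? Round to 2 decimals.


Shape: hemisphere (half of a sphere)
Radius r = 3 units
Formula: V = (1/2) * (4/3) * pi * r^3 = (2/3) * pi * r^3
r^3 = 27
(2/3) * 27 = 18
V = 18 * pi
V = 56.55
56.55 units^3


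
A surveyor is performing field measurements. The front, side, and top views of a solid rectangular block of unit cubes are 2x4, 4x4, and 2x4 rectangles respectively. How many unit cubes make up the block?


Orthographic views of a solid rectangular block:
Front view 2 x 4 -> length = 2, height = 4
Side view 4 x 4 -> width = 4, height = 4 (consistent)
Top view 2 x 4 -> confirms length = 2, width = 4
The block is 2 x 4 x 4.
Total unit cubes = 2 * 4 * 4 = 32
32 unit cubes


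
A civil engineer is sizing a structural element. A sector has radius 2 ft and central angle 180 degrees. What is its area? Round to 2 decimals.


Shape: circular sector
Radius r = 2 ft, Angle = 180 degrees
Formula: A = (angle/360) * pi * r^2
r^2 = 4
Fraction of circle = 180/360
A = (180/360) * pi * 4
A = 2 * pi
A = 6.28
6.28 ft^2


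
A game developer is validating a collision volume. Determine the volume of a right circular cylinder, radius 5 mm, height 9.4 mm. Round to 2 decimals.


Shape: cylinder
Radius r = 5 mm, Height h = 9.4 mm
Formula: V = pi * r^2 * h
r^2 = 25
V = pi * 25 * 9.4
V = 235 * pi
V = 738.27
738.27 mm^3


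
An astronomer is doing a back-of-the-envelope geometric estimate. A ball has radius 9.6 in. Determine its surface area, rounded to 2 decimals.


Shape: sphere
Radius r = 9.6 in
Formula: SA = 4 * pi * r^2
r^2 = 92.16
SA = 4 * pi * 92.16
SA = 368.64 * pi
SA = 1158.12
1158.12 in^2


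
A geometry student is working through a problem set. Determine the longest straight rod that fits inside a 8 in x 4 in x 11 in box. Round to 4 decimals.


Shape: rectangular box (space diagonal)
l = 8 in, w = 4 in, h = 11 in
Visualize: the diagonal of the base, then a right triangle with that diagonal and the height.
Formula: d = sqrt(l^2 + w^2 + h^2)
l^2 + w^2 + h^2 = 64 + 16 + 121 = 201
d = sqrt(201)
d = 14.1774
14.1774 in


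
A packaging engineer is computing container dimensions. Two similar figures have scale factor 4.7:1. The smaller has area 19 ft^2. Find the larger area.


Linear scale factor k = 4.7
Original area = 19 ft^2
Rule: under a linear scaling by k, areas scale by k^2.
k^2 = 4.7^2 = 22.09
New area = 19 * 22.09
New area = 419.71
419.71 ft^2


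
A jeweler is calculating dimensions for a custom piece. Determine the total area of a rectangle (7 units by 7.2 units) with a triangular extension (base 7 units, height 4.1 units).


Composite shape: rectangle + triangle
Rectangle area = 7 * 7.2 = 50.4
Triangle area = 0.5 * 7 * 4.1 = 14.35
Total = 50.4 + 14.35
Total = 64.75
64.75 units^2


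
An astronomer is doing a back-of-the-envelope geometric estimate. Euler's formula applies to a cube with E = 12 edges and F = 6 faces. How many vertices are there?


Polyhedron: cube
Euler's formula for convex polyhedra: V - E + F = 2
Given: E = 12 edges and F = 6 faces
Solve for V:
V = 2 + E - F = 2 + 12 - 6 = 8
8 vertices


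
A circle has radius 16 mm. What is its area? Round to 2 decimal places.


Shape: circle
Radius r = 16 mm
Formula: A = pi * r^2
r^2 = 16^2 = 256
A = pi * 256
A = 804.25
804.25 mm^2


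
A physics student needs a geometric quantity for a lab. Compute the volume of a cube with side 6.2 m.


Shape: cube
Side s = 6.2 m
Formula: V = s^3
V = 6.2 * 6.2 * 6.2
V = 38.44 * 6.2
V = 238.328
238.328 m^3


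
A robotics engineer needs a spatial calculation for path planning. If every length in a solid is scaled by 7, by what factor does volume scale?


Linear scale factor k = 7
Rule: under a linear scaling by k, volumes scale by k^3.
k^3 = 7 * 7 * 7
k^3 = 49 * 7
k^3 = 343
Volume scales by a factor of 343.
343 (dimensionless)


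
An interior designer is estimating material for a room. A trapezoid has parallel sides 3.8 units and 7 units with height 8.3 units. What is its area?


Shape: trapezoid
Parallel sides a = 3.8 units, b = 7 units; Height h = 8.3 units
Formula: A = (a + b) * h / 2
a + b = 3.8 + 7 = 10.8
A = 10.8 * 8.3 / 2
A = 89.64 / 2
A = 44.82
44.82 units^2


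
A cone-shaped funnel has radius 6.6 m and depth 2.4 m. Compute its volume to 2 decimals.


Shape: cone
Radius r = 6.6 m, Height h = 2.4 m
Formula: V = (1/3) * pi * r^2 * h
r^2 = 43.56
pi * r^2 * h = pi * 43.56 * 2.4 = 104.544 * pi
V = 104.544 * pi / 3
V = 109.48
109.48 m^3


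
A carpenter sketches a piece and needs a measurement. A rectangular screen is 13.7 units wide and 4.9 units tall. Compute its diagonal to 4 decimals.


Shape: rectangle (diagonal via Pythagoras)
Sides: 13.7 units and 4.9 units
Formula: d = sqrt(l^2 + w^2)
l^2 = 187.69, w^2 = 24.01
l^2 + w^2 = 211.7
d = sqrt(211.7)
d = 14.5499
14.5499 units


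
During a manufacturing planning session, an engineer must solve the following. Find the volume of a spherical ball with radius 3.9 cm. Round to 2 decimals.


Shape: sphere
Radius r = 3.9 cm
Formula: V = (4/3) * pi * r^3
r^3 = 59.319
(4/3) * 59.319 = 79.092
V = 79.092 * pi
V = 248.47
248.47 cm^3


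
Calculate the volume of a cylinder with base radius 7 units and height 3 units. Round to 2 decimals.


Shape: cylinder
Radius r = 7 units, Height h = 3 units
Formula: V = pi * r^2 * h
r^2 = 49
V = pi * 49 * 3
V = 147 * pi
V = 461.81
461.81 units^3


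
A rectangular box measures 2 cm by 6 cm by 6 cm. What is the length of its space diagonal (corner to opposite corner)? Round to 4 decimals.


Shape: rectangular box (space diagonal)
l = 2 cm, w = 6 cm, h = 6 cm
Visualize: the diagonal of the base, then a right triangle with that diagonal and the height.
Formula: d = sqrt(l^2 + w^2 + h^2)
l^2 + w^2 + h^2 = 4 + 36 + 36 = 76
d = sqrt(76)
d = 8.7178
8.7178 cm


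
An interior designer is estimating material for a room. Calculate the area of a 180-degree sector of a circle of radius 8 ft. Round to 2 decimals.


Shape: circular sector
Radius r = 8 ft, Angle = 180 degrees
Formula: A = (angle/360) * pi * r^2
r^2 = 64
Fraction of circle = 180/360
A = (180/360) * pi * 64
A = 32 * pi
A = 100.53
100.53 ft^2


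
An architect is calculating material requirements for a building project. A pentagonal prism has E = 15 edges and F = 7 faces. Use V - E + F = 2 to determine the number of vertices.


Polyhedron: pentagonal prism
Euler's formula for convex polyhedra: V - E + F = 2
Given: E = 15 edges and F = 7 faces
Solve for V:
V = 2 + E - F = 2 + 15 - 7 = 10
10 vertices


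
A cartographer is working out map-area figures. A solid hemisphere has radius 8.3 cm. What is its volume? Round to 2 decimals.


Shape: hemisphere (half of a sphere)
Radius r = 8.3 cm
Formula: V = (1/2) * (4/3) * pi * r^3 = (2/3) * pi * r^3
r^3 = 571.787
(2/3) * 571.787 = 381.191333
V = 381.191333 * pi
V = 1197.55
1197.55 cm^3


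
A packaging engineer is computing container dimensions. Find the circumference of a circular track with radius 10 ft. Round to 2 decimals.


Shape: circle
Radius r = 10 ft
Formula: C = 2 * pi * r
C = 2 * pi * 10
C = 20 * pi
C = 62.83
62.83 ft


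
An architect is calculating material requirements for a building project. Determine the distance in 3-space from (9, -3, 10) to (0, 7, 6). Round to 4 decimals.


3D distance between two points
P1 = (9, -3, 10), P2 = (0, 7, 6)
Formula: d = sqrt((x2-x1)^2 + (y2-y1)^2 + (z2-z1)^2)
dx = 0 - 9 = -9
dy = 7 - -3 = 10
dz = 6 - 10 = -4
dx^2 + dy^2 + dz^2 = 81 + 100 + 16 = 197
d = sqrt(197)
d = 14.0357
14.0357 units


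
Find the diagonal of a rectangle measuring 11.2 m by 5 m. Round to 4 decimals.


Shape: rectangle (diagonal via Pythagoras)
Sides: 11.2 m and 5 m
Formula: d = sqrt(l^2 + w^2)
l^2 = 125.44, w^2 = 25
l^2 + w^2 = 150.44
d = sqrt(150.44)
d = 12.2654
12.2654 m


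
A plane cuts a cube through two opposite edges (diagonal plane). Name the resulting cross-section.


Solid: cube
Cutting plane: through two opposite edges (diagonal plane)
Visualize the intersection of the plane with the solid's surface.
The boundary of the cut region is a rectangle.
rectangle


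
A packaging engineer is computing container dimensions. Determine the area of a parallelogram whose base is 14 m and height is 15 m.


Shape: parallelogram
Base b = 14 m, Height h = 15 m
Formula: A = b * h
A = 14 * 15
A = 210
210 m^2


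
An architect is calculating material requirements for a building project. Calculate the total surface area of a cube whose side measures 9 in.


Shape: cube
Side s = 9 in
A cube has 6 square faces.
Formula: SA = 6 * s^2
s^2 = 81
SA = 6 * 81
SA = 486
486 in^2


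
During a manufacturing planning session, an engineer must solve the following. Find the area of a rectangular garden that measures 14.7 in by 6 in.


Shape: rectangle
Length l = 14.7 in, Width w = 6 in
Formula: A = l * w
A = 14.7 * 6
A = 88.2
88.2 in^2


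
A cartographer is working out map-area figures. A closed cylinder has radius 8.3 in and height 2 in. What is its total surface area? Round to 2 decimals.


Shape: closed cylinder
Radius r = 8.3 in, Height h = 2 in
Formula: SA = 2*pi*r^2 + 2*pi*r*h = 2*pi*r*(r + h)
r + h = 10.3
2 * r * (r + h) = 2 * 8.3 * 10.3 = 170.98
SA = 170.98 * pi
SA = 537.15
537.15 in^2


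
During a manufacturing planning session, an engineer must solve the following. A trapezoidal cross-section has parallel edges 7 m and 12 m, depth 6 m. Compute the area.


Shape: trapezoid
Parallel sides a = 7 m, b = 12 m; Height h = 6 m
Formula: A = (a + b) * h / 2
a + b = 7 + 12 = 19
A = 19 * 6 / 2
A = 114 / 2
A = 57
57 m^2


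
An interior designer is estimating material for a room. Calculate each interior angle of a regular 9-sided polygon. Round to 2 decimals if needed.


Shape: regular nonagon (9 sides)
Formula: interior angle = (n - 2) * 180 / n
(n - 2) = 7
(n - 2) * 180 = 1260
angle = 1260 / 9
angle = 140
140 degrees


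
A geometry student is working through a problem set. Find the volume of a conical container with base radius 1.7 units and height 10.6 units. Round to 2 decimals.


Shape: cone
Radius r = 1.7 units, Height h = 10.6 units
Formula: V = (1/3) * pi * r^2 * h
r^2 = 2.89
pi * r^2 * h = pi * 2.89 * 10.6 = 30.634 * pi
V = 30.634 * pi / 3
V = 32.08
32.08 units^3


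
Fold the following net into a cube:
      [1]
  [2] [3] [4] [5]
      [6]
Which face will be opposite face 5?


Net: cross layout. Take square 3 as the base (bottom).
Fold the four squares in the horizontal row up around 3: 2 -> left, 4 -> right, 5 wraps to the top.
Fold 1 and 6 up from 3: 1 -> back, 6 -> front.
Opposite pairs are therefore: (1, 6), (2, 4), (3, 5).
Face 5 is opposite face 3.
face 3


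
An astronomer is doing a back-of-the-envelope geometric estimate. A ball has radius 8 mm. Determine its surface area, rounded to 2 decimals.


Shape: sphere
Radius r = 8 mm
Formula: SA = 4 * pi * r^2
r^2 = 64
SA = 4 * pi * 64
SA = 256 * pi
SA = 804.25
804.25 mm^2


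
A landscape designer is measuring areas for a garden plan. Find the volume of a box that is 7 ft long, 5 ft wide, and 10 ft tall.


Shape: rectangular prism
l = 7 ft, w = 5 ft, h = 10 ft
Formula: V = l * w * h
V = 7 * 5 * 10
V = 35 * 10
V = 350
350 ft^3


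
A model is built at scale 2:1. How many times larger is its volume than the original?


Linear scale factor k = 2
Rule: under a linear scaling by k, volumes scale by k^3.
k^3 = 2 * 2 * 2
k^3 = 4 * 2
k^3 = 8
Volume scales by a factor of 8.
8 (dimensionless)


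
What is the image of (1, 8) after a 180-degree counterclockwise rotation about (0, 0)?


Transformation: rotation about the origin
Original point: (1, 8)
Rule for 180 deg: (x, y) -> (-x, -y)
Apply: (1, 8) -> (-1, -8)
(-1, -8)


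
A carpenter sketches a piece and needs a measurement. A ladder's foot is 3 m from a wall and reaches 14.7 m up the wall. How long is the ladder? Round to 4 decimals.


Shape: right triangle
Legs a = 3 m, b = 14.7 m
Formula: c = sqrt(a^2 + b^2)
a^2 = 9, b^2 = 216.09
a^2 + b^2 = 225.09
c = sqrt(225.09)
c = 15.003
15.003 m


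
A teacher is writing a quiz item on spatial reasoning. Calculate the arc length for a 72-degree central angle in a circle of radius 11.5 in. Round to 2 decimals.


Shape: circular arc
Radius r = 11.5 in, Angle = 72 degrees
Formula: L = (angle/360) * 2 * pi * r
2 * pi * r = 23 * pi
L = (72/360) * 23 * pi
L = 4.6 * pi
L = 14.45
14.45 in


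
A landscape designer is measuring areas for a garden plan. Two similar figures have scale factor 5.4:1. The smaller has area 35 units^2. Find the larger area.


Linear scale factor k = 5.4
Original area = 35 units^2
Rule: under a linear scaling by k, areas scale by k^2.
k^2 = 5.4^2 = 29.16
New area = 35 * 29.16
New area = 1020.6
1020.6 units^2


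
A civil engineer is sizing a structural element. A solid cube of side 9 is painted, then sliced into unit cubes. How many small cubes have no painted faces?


Large cube: 9 x 9 x 9, cut into unit cubes.
n = 9, so n - 2 = 7
Unpainted cubes form the interior (n - 2)^3 block.
(n - 2)^3 = 7^3 = 343
343 unit cubes


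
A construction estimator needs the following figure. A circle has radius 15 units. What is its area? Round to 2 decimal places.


Shape: circle
Radius r = 15 units
Formula: A = pi * r^2
r^2 = 15^2 = 225
A = pi * 225
A = 706.86
706.86 units^2


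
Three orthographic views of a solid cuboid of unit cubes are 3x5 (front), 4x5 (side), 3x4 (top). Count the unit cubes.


Orthographic views of a solid rectangular block:
Front view 3 x 5 -> length = 3, height = 5
Side view 4 x 5 -> width = 4, height = 5 (consistent)
Top view 3 x 4 -> confirms length = 3, width = 4
The block is 3 x 4 x 5.
Total unit cubes = 3 * 4 * 5 = 60
60 unit cubes


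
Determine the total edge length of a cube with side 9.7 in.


Shape: cube
Side s = 9.7 in
A cube has 12 edges, all equal.
Formula: total edge length = 12 * s
Total = 12 * 9.7
Total = 116.4
116.4 in


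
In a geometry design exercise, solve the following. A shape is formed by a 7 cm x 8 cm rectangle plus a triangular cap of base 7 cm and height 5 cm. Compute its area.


Composite shape: rectangle + triangle
Rectangle area = 7 * 8 = 56
Triangle area = 0.5 * 7 * 5 = 17.5
Total = 56 + 17.5
Total = 73.5
73.5 cm^2


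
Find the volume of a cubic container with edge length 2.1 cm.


Shape: cube
Side s = 2.1 cm
Formula: V = s^3
V = 2.1 * 2.1 * 2.1
V = 4.41 * 2.1
V = 9.261
9.261 cm^3


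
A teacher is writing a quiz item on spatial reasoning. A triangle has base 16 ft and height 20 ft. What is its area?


Shape: triangle
Base b = 16 ft, Height h = 20 ft
Formula: A = (1/2) * b * h
A = 0.5 * 16 * 20
A = 0.5 * 320
A = 160
160 ft^2


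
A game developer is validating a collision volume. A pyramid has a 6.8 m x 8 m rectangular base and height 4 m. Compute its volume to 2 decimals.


Shape: rectangular pyramid
Base: 6.8 m x 8 m, Height h = 4 m
Formula: V = (1/3) * base_area * h
base_area = 6.8 * 8 = 54.4
base_area * h = 54.4 * 4 = 217.6
V = 217.6 / 3
V = 72.53
72.53 m^3


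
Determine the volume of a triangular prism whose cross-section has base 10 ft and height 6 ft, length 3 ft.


Shape: triangular prism
Triangle base = 10 ft, triangle height = 6 ft, prism length L = 3 ft
Formula: V = (1/2 * b * h_tri) * L
Cross-section area = 0.5 * 10 * 6 = 30
V = 30 * 3
V = 90
90 ft^3


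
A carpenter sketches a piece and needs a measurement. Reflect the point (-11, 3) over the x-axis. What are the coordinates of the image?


Transformation: reflection
Original point: (-11, 3)
Rule for reflection over the x-axis: (x, y) -> (x, -y)
Apply: (-11, 3) -> (-11, -3)
(-11, -3)


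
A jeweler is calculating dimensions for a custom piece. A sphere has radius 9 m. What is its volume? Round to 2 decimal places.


Shape: sphere
Radius r = 9 m
Formula: V = (4/3) * pi * r^3
r^3 = 729
(4/3) * 729 = 972
V = 972 * pi
V = 3053.63
3053.63 m^3


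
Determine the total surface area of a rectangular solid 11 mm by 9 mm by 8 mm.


Shape: rectangular prism
l = 11 mm, w = 9 mm, h = 8 mm
Formula: SA = 2(lw + lh + wh)
lw = 99, lh = 88, wh = 72
lw + lh + wh = 259
SA = 2 * 259
SA = 518
518 mm^2


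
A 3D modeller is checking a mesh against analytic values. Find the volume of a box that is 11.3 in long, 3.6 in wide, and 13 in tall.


Shape: rectangular prism
l = 11.3 in, w = 3.6 in, h = 13 in
Formula: V = l * w * h
V = 11.3 * 3.6 * 13
V = 40.68 * 13
V = 528.84
528.84 in^3


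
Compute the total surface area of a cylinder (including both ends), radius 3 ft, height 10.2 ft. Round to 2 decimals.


Shape: closed cylinder
Radius r = 3 ft, Height h = 10.2 ft
Formula: SA = 2*pi*r^2 + 2*pi*r*h = 2*pi*r*(r + h)
r + h = 13.2
2 * r * (r + h) = 2 * 3 * 13.2 = 79.2
SA = 79.2 * pi
SA = 248.81
248.81 ft^2


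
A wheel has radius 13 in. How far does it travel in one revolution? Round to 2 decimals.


Shape: circle
Radius r = 13 in
Formula: C = 2 * pi * r
C = 2 * pi * 13
C = 26 * pi
C = 81.68
81.68 in


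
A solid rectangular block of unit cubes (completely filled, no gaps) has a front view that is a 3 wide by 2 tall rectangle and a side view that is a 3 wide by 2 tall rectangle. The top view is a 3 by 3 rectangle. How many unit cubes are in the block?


Orthographic views of a solid rectangular block:
Front view 3 x 2 -> length = 3, height = 2
Side view 3 x 2 -> width = 3, height = 2 (consistent)
Top view 3 x 3 -> confirms length = 3, width = 3
The block is 3 x 3 x 2.
Total unit cubes = 3 * 3 * 2 = 18
18 unit cubes


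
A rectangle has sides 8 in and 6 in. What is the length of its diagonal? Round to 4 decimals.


Shape: rectangle (diagonal via Pythagoras)
Sides: 8 in and 6 in
Formula: d = sqrt(l^2 + w^2)
l^2 = 64, w^2 = 36
l^2 + w^2 = 100
d = sqrt(100)
d = 10.0
10 in


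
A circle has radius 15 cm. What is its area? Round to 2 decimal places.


Shape: circle
Radius r = 15 cm
Formula: A = pi * r^2
r^2 = 15^2 = 225
A = pi * 225
A = 706.86
706.86 cm^2


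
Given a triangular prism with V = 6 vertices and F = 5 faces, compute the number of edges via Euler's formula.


Polyhedron: triangular prism
Euler's formula for convex polyhedra: V - E + F = 2
Given: V = 6 vertices and F = 5 faces
Solve for E:
E = V + F - 2 = 6 + 5 - 2 = 9
9 edges


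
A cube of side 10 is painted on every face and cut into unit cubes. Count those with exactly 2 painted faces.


Large cube: 10 x 10 x 10, cut into unit cubes.
n = 10, so n - 2 = 8
Cubes with 2 painted faces lie along the edges, excluding corners.
A cube has 12 edges; each contributes (n - 2) = 8 such cubes.
Count = 12 * 8 = 96
96 unit cubes


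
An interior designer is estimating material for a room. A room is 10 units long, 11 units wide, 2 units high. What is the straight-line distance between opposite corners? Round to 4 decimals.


Shape: rectangular box (space diagonal)
l = 10 units, w = 11 units, h = 2 units
Visualize: the diagonal of the base, then a right triangle with that diagonal and the height.
Formula: d = sqrt(l^2 + w^2 + h^2)
l^2 + w^2 + h^2 = 100 + 121 + 4 = 225
d = sqrt(225)
d = 15.0
15 units


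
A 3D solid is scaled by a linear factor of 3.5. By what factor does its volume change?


Linear scale factor k = 3.5
Rule: under a linear scaling by k, volumes scale by k^3.
k^3 = 3.5 * 3.5 * 3.5
k^3 = 12.25 * 3.5
k^3 = 42.875
Volume scales by a factor of 42.875.
42.875 (dimensionless)


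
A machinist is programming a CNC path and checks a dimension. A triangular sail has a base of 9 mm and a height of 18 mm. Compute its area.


Shape: triangle
Base b = 9 mm, Height h = 18 mm
Formula: A = (1/2) * b * h
A = 0.5 * 9 * 18
A = 0.5 * 162
A = 81
81 mm^2


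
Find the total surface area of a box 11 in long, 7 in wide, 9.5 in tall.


Shape: rectangular prism
l = 11 in, w = 7 in, h = 9.5 in
Formula: SA = 2(lw + lh + wh)
lw = 77, lh = 104.5, wh = 66.5
lw + lh + wh = 248
SA = 2 * 248
SA = 496
496 in^2


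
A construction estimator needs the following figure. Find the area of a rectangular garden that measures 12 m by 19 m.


Shape: rectangle
Length l = 12 m, Width w = 19 m
Formula: A = l * w
A = 12 * 19
A = 228
228 m^2


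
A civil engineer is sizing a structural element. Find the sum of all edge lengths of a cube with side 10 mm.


Shape: cube
Side s = 10 mm
A cube has 12 edges, all equal.
Formula: total edge length = 12 * s
Total = 12 * 10
Total = 120
120 mm


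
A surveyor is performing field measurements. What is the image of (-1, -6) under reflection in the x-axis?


Transformation: reflection
Original point: (-1, -6)
Rule for reflection over the x-axis: (x, y) -> (x, -y)
Apply: (-1, -6) -> (-1, 6)
(-1, 6)


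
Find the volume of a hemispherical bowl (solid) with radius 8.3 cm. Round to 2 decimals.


Shape: hemisphere (half of a sphere)
Radius r = 8.3 cm
Formula: V = (1/2) * (4/3) * pi * r^3 = (2/3) * pi * r^3
r^3 = 571.787
(2/3) * 571.787 = 381.191333
V = 381.191333 * pi
V = 1197.55
1197.55 cm^3


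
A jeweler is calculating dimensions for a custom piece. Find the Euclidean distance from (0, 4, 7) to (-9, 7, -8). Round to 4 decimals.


3D distance between two points
P1 = (0, 4, 7), P2 = (-9, 7, -8)
Formula: d = sqrt((x2-x1)^2 + (y2-y1)^2 + (z2-z1)^2)
dx = -9 - 0 = -9
dy = 7 - 4 = 3
dz = -8 - 7 = -15
dx^2 + dy^2 + dz^2 = 81 + 9 + 225 = 315
d = sqrt(315)
d = 17.7482
17.7482 units


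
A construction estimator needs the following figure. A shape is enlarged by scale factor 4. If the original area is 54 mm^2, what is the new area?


Linear scale factor k = 4
Original area = 54 mm^2
Rule: under a linear scaling by k, areas scale by k^2.
k^2 = 4^2 = 16
New area = 54 * 16
New area = 864
864 mm^2


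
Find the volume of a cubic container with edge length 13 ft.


Shape: cube
Side s = 13 ft
Formula: V = s^3
V = 13 * 13 * 13
V = 169 * 13
V = 2197
2197 ft^3


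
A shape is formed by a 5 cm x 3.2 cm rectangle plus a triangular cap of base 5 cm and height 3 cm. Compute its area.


Composite shape: rectangle + triangle
Rectangle area = 5 * 3.2 = 16
Triangle area = 0.5 * 5 * 3 = 7.5
Total = 16 + 7.5
Total = 23.5
23.5 cm^2


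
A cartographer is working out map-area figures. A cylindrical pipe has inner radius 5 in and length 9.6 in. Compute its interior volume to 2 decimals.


Shape: cylinder
Radius r = 5 in, Height h = 9.6 in
Formula: V = pi * r^2 * h
r^2 = 25
V = pi * 25 * 9.6
V = 240 * pi
V = 753.98
753.98 in^3


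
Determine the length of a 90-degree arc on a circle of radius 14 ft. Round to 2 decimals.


Shape: circular arc
Radius r = 14 ft, Angle = 90 degrees
Formula: L = (angle/360) * 2 * pi * r
2 * pi * r = 28 * pi
L = (90/360) * 28 * pi
L = 7 * pi
L = 21.99
21.99 ft


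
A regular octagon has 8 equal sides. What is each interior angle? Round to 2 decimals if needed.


Shape: regular octagon (8 sides)
Formula: interior angle = (n - 2) * 180 / n
(n - 2) = 6
(n - 2) * 180 = 1080
angle = 1080 / 8
angle = 135
135 degrees


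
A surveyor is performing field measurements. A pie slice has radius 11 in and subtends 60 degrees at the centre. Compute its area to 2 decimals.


Shape: circular sector
Radius r = 11 in, Angle = 60 degrees
Formula: A = (angle/360) * pi * r^2
r^2 = 121
Fraction of circle = 60/360
A = (60/360) * pi * 121
A = 20.166667 * pi
A = 63.36
63.36 in^2


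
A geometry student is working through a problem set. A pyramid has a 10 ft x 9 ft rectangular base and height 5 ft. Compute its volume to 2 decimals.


Shape: rectangular pyramid
Base: 10 ft x 9 ft, Height h = 5 ft
Formula: V = (1/3) * base_area * h
base_area = 10 * 9 = 90
base_area * h = 90 * 5 = 450
V = 450 / 3
V = 150
150 ft^3


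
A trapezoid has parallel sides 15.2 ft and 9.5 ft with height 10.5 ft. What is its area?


Shape: trapezoid
Parallel sides a = 15.2 ft, b = 9.5 ft; Height h = 10.5 ft
Formula: A = (a + b) * h / 2
a + b = 15.2 + 9.5 = 24.7
A = 24.7 * 10.5 / 2
A = 259.35 / 2
A = 129.675
129.675 ft^2


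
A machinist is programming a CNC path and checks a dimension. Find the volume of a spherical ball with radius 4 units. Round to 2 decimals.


Shape: sphere
Radius r = 4 units
Formula: V = (4/3) * pi * r^3
r^3 = 64
(4/3) * 64 = 85.333333
V = 85.333333 * pi
V = 268.08
268.08 units^3


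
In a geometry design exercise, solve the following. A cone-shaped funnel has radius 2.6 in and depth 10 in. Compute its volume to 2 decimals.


Shape: cone
Radius r = 2.6 in, Height h = 10 in
Formula: V = (1/3) * pi * r^2 * h
r^2 = 6.76
pi * r^2 * h = pi * 6.76 * 10 = 67.6 * pi
V = 67.6 * pi / 3
V = 70.79
70.79 in^3


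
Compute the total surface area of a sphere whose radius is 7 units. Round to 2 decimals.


Shape: sphere
Radius r = 7 units
Formula: SA = 4 * pi * r^2
r^2 = 49
SA = 4 * pi * 49
SA = 196 * pi
SA = 615.75
615.75 units^2


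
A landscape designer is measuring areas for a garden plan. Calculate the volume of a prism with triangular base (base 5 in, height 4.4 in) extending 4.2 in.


Shape: triangular prism
Triangle base = 5 in, triangle height = 4.4 in, prism length L = 4.2 in
Formula: V = (1/2 * b * h_tri) * L
Cross-section area = 0.5 * 5 * 4.4 = 11
V = 11 * 4.2
V = 46.2
46.2 in^3


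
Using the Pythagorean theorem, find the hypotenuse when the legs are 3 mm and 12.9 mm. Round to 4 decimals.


Shape: right triangle
Legs a = 3 mm, b = 12.9 mm
Formula: c = sqrt(a^2 + b^2)
a^2 = 9, b^2 = 166.41
a^2 + b^2 = 175.41
c = sqrt(175.41)
c = 13.2442
13.2442 mm


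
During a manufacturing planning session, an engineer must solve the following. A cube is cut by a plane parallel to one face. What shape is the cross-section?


Solid: cube
Cutting plane: parallel to one face
Visualize the intersection of the plane with the solid's surface.
The boundary of the cut region is a square.
square


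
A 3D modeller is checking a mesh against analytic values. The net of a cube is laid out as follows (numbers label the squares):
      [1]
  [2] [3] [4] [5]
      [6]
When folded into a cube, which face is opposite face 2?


Net: cross layout. Take square 3 as the base (bottom).
Fold the four squares in the horizontal row up around 3: 2 -> left, 4 -> right, 5 wraps to the top.
Fold 1 and 6 up from 3: 1 -> back, 6 -> front.
Opposite pairs are therefore: (1, 6), (2, 4), (3, 5).
Face 2 is opposite face 4.
face 4


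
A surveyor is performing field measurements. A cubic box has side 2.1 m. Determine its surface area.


Shape: cube
Side s = 2.1 m
A cube has 6 square faces.
Formula: SA = 6 * s^2
s^2 = 4.41
SA = 6 * 4.41
SA = 26.46
26.46 m^2


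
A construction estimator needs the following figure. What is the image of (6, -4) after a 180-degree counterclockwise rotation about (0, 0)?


Transformation: rotation about the origin
Original point: (6, -4)
Rule for 180 deg: (x, y) -> (-x, -y)
Apply: (6, -4) -> (-6, 4)
(-6, 4)


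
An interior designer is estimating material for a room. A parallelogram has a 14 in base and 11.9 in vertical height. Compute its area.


Shape: parallelogram
Base b = 14 in, Height h = 11.9 in
Formula: A = b * h
A = 14 * 11.9
A = 166.6
166.6 in^2


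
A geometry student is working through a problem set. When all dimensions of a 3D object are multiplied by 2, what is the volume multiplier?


Linear scale factor k = 2
Rule: under a linear scaling by k, volumes scale by k^3.
k^3 = 2 * 2 * 2
k^3 = 4 * 2
k^3 = 8
Volume scales by a factor of 8.
8 (dimensionless)


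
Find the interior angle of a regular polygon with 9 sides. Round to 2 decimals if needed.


Shape: regular nonagon (9 sides)
Formula: interior angle = (n - 2) * 180 / n
(n - 2) = 7
(n - 2) * 180 = 1260
angle = 1260 / 9
angle = 140
140 degrees


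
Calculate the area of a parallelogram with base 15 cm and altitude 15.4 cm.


Shape: parallelogram
Base b = 15 cm, Height h = 15.4 cm
Formula: A = b * h
A = 15 * 15.4
A = 231
231 cm^2


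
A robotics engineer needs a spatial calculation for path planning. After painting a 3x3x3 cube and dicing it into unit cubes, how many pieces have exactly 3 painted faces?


Large cube: 3 x 3 x 3, cut into unit cubes.
Cubes with 3 painted faces are at the corners. A cube always has 8 corners.
Count = 8
8 unit cubes


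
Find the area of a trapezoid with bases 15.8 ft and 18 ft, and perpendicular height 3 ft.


Shape: trapezoid
Parallel sides a = 15.8 ft, b = 18 ft; Height h = 3 ft
Formula: A = (a + b) * h / 2
a + b = 15.8 + 18 = 33.8
A = 33.8 * 3 / 2
A = 101.4 / 2
A = 50.7
50.7 ft^2


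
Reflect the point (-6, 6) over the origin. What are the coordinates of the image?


Transformation: reflection
Original point: (-6, 6)
Rule for reflection through the origin: (x, y) -> (-x, -y)
Apply: (-6, 6) -> (6, -6)
(6, -6)


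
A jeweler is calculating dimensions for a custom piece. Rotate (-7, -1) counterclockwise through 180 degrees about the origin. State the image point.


Transformation: rotation about the origin
Original point: (-7, -1)
Rule for 180 deg: (x, y) -> (-x, -y)
Apply: (-7, -1) -> (7, 1)
(7, 1)


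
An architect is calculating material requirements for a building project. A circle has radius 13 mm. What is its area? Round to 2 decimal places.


Shape: circle
Radius r = 13 mm
Formula: A = pi * r^2
r^2 = 13^2 = 169
A = pi * 169
A = 530.93
530.93 mm^2


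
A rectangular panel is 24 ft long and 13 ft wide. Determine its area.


Shape: rectangle
Length l = 24 ft, Width w = 13 ft
Formula: A = l * w
A = 24 * 13
A = 312
312 ft^2


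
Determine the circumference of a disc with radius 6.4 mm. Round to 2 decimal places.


Shape: circle
Radius r = 6.4 mm
Formula: C = 2 * pi * r
C = 2 * pi * 6.4
C = 12.8 * pi
C = 40.21
40.21 mm


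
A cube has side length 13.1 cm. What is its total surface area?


Shape: cube
Side s = 13.1 cm
A cube has 6 square faces.
Formula: SA = 6 * s^2
s^2 = 171.61
SA = 6 * 171.61
SA = 1029.66
1029.66 cm^2


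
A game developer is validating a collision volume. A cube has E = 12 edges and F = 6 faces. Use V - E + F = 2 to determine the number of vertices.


Polyhedron: cube
Euler's formula for convex polyhedra: V - E + F = 2
Given: E = 12 edges and F = 6 faces
Solve for V:
V = 2 + E - F = 2 + 12 - 6 = 8
8 vertices


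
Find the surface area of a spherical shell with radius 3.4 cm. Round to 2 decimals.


Shape: sphere
Radius r = 3.4 cm
Formula: SA = 4 * pi * r^2
r^2 = 11.56
SA = 4 * pi * 11.56
SA = 46.24 * pi
SA = 145.27
145.27 cm^2


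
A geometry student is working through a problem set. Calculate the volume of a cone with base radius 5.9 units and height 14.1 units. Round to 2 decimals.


Shape: cone
Radius r = 5.9 units, Height h = 14.1 units
Formula: V = (1/3) * pi * r^2 * h
r^2 = 34.81
pi * r^2 * h = pi * 34.81 * 14.1 = 490.821 * pi
V = 490.821 * pi / 3
V = 513.99
513.99 units^3


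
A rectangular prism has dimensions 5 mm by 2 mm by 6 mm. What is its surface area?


Shape: rectangular prism
l = 5 mm, w = 2 mm, h = 6 mm
Formula: SA = 2(lw + lh + wh)
lw = 10, lh = 30, wh = 12
lw + lh + wh = 52
SA = 2 * 52
SA = 104
104 mm^2


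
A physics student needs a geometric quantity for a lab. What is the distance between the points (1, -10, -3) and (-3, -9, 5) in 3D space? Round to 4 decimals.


3D distance between two points
P1 = (1, -10, -3), P2 = (-3, -9, 5)
Formula: d = sqrt((x2-x1)^2 + (y2-y1)^2 + (z2-z1)^2)
dx = -3 - 1 = -4
dy = -9 - -10 = 1
dz = 5 - -3 = 8
dx^2 + dy^2 + dz^2 = 16 + 1 + 64 = 81
d = sqrt(81)
d = 9.0
9 units


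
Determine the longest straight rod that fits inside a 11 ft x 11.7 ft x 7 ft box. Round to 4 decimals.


Shape: rectangular box (space diagonal)
l = 11 ft, w = 11.7 ft, h = 7 ft
Visualize: the diagonal of the base, then a right triangle with that diagonal and the height.
Formula: d = sqrt(l^2 + w^2 + h^2)
l^2 + w^2 + h^2 = 121 + 136.89 + 49 = 306.89
d = sqrt(306.89)
d = 17.5183
17.5183 ft


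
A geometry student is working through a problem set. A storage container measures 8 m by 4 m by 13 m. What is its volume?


Shape: rectangular prism
l = 8 m, w = 4 m, h = 13 m
Formula: V = l * w * h
V = 8 * 4 * 13
V = 32 * 13
V = 416
416 m^3


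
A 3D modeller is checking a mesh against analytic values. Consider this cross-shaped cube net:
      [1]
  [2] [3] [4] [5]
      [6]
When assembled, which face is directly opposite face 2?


Net: cross layout. Take square 3 as the base (bottom).
Fold the four squares in the horizontal row up around 3: 2 -> left, 4 -> right, 5 wraps to the top.
Fold 1 and 6 up from 3: 1 -> back, 6 -> front.
Opposite pairs are therefore: (1, 6), (2, 4), (3, 5).
Face 2 is opposite face 4.
face 4


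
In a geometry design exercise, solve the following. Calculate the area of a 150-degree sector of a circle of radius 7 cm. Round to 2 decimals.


Shape: circular sector
Radius r = 7 cm, Angle = 150 degrees
Formula: A = (angle/360) * pi * r^2
r^2 = 49
Fraction of circle = 150/360
A = (150/360) * pi * 49
A = 20.416667 * pi
A = 64.14
64.14 cm^2


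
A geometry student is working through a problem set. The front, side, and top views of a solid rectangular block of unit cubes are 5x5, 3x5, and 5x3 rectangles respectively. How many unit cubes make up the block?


Orthographic views of a solid rectangular block:
Front view 5 x 5 -> length = 5, height = 5
Side view 3 x 5 -> width = 3, height = 5 (consistent)
Top view 5 x 3 -> confirms length = 5, width = 3
The block is 5 x 3 x 5.
Total unit cubes = 5 * 3 * 5 = 75
75 unit cubes


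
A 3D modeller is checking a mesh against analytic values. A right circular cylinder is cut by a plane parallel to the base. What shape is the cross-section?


Solid: right circular cylinder
Cutting plane: parallel to the base
Visualize the intersection of the plane with the solid's surface.
The boundary of the cut region is a circle.
circle


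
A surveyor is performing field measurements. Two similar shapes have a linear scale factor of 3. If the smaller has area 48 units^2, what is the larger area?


Linear scale factor k = 3
Original area = 48 units^2
Rule: under a linear scaling by k, areas scale by k^2.
k^2 = 3^2 = 9
New area = 48 * 9
New area = 432
432 units^2


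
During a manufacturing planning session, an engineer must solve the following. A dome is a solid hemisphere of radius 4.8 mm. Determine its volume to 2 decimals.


Shape: hemisphere (half of a sphere)
Radius r = 4.8 mm
Formula: V = (1/2) * (4/3) * pi * r^3 = (2/3) * pi * r^3
r^3 = 110.592
(2/3) * 110.592 = 73.728
V = 73.728 * pi
V = 231.62
231.62 mm^3


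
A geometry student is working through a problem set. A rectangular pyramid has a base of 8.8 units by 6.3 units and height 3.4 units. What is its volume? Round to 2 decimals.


Shape: rectangular pyramid
Base: 8.8 units x 6.3 units, Height h = 3.4 units
Formula: V = (1/3) * base_area * h
base_area = 8.8 * 6.3 = 55.44
base_area * h = 55.44 * 3.4 = 188.496
V = 188.496 / 3
V = 62.83
62.83 units^3


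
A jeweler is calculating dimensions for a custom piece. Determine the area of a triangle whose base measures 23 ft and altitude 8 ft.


Shape: triangle
Base b = 23 ft, Height h = 8 ft
Formula: A = (1/2) * b * h
A = 0.5 * 23 * 8
A = 0.5 * 184
A = 92
92 ft^2


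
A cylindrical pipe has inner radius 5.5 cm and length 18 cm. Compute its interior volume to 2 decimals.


Shape: cylinder
Radius r = 5.5 cm, Height h = 18 cm
Formula: V = pi * r^2 * h
r^2 = 30.25
V = pi * 30.25 * 18
V = 544.5 * pi
V = 1710.6
1710.6 cm^3


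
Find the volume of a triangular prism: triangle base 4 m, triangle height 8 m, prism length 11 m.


Shape: triangular prism
Triangle base = 4 m, triangle height = 8 m, prism length L = 11 m
Formula: V = (1/2 * b * h_tri) * L
Cross-section area = 0.5 * 4 * 8 = 16
V = 16 * 11
V = 176
176 m^3


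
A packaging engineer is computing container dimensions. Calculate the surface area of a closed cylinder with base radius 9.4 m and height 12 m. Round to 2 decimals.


Shape: closed cylinder
Radius r = 9.4 m, Height h = 12 m
Formula: SA = 2*pi*r^2 + 2*pi*r*h = 2*pi*r*(r + h)
r + h = 21.4
2 * r * (r + h) = 2 * 9.4 * 21.4 = 402.32
SA = 402.32 * pi
SA = 1263.93
1263.93 m^2


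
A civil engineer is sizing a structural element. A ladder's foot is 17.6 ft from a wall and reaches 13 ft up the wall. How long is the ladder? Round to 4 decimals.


Shape: right triangle
Legs a = 17.6 ft, b = 13 ft
Formula: c = sqrt(a^2 + b^2)
a^2 = 309.76, b^2 = 169
a^2 + b^2 = 478.76
c = sqrt(478.76)
c = 21.8806
21.8806 ft


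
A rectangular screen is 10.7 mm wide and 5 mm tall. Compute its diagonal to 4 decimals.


Shape: rectangle (diagonal via Pythagoras)
Sides: 10.7 mm and 5 mm
Formula: d = sqrt(l^2 + w^2)
l^2 = 114.49, w^2 = 25
l^2 + w^2 = 139.49
d = sqrt(139.49)
d = 11.8106
11.8106 mm


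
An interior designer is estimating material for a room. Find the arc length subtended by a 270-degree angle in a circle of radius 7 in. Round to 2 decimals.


Shape: circular arc
Radius r = 7 in, Angle = 270 degrees
Formula: L = (angle/360) * 2 * pi * r
2 * pi * r = 14 * pi
L = (270/360) * 14 * pi
L = 10.5 * pi
L = 32.99
32.99 in


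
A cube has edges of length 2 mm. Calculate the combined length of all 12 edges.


Shape: cube
Side s = 2 mm
A cube has 12 edges, all equal.
Formula: total edge length = 12 * s
Total = 12 * 2
Total = 24
24 mm


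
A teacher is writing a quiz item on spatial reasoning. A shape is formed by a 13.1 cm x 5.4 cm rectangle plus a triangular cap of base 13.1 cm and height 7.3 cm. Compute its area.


Composite shape: rectangle + triangle
Rectangle area = 13.1 * 5.4 = 70.74
Triangle area = 0.5 * 13.1 * 7.3 = 47.815
Total = 70.74 + 47.815
Total = 118.555
118.555 cm^2
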